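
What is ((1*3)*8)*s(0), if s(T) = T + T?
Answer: 0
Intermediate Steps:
s(T) = 2*T
((1*3)*8)*s(0) = ((1*3)*8)*(2*0) = (3*8)*0 = 24*0 = 0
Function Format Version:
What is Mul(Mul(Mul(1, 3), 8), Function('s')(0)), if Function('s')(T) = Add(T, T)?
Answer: 0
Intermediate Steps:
Function('s')(T) = Mul(2, T)
Mul(Mul(Mul(1, 3), 8), Function('s')(0)) = Mul(Mul(Mul(1, 3), 8), Mul(2, 0)) = Mul(Mul(3, 8), 0) = Mul(24, 0) = 0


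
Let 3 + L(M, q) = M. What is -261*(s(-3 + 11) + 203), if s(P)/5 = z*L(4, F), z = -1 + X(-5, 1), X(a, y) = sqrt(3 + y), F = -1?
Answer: -54288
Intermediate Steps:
L(M, q) = -3 + M
z = 1 (z = -1 + sqrt(3 + 1) = -1 + sqrt(4) = -1 + 2 = 1)
s(P) = 5 (s(P) = 5*(1*(-3 + 4)) = 5*(1*1) = 5*1 = 5)
-261*(s(-3 + 11) + 203) = -261*(5 + 203) = -261*208 = -54288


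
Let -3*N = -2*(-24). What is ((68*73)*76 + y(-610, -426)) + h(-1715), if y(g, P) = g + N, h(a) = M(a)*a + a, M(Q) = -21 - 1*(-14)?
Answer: 386928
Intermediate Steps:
M(Q) = -7 (M(Q) = -21 + 14 = -7)
h(a) = -6*a (h(a) = -7*a + a = -6*a)
N = -16 (N = -(-2)*(-24)/3 = -1/3*48 = -16)
y(g, P) = -16 + g (y(g, P) = g - 16 = -16 + g)
((68*73)*76 + y(-610, -426)) + h(-1715) = ((68*73)*76 + (-16 - 610)) - 6*(-1715) = (4964*76 - 626) + 10290 = (377264 - 626) + 10290 = 376638 + 10290 = 386928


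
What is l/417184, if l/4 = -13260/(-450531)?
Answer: 1105/3915715098 ≈ 2.8220e-7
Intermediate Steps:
l = 17680/150177 (l = 4*(-13260/(-450531)) = 4*(-13260*(-1/450531)) = 4*(4420/150177) = 17680/150177 ≈ 0.11773)
l/417184 = (17680/150177)/417184 = (17680/150177)*(1/417184) = 1105/3915715098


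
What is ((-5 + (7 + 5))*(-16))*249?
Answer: -27888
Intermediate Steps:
((-5 + (7 + 5))*(-16))*249 = ((-5 + 12)*(-16))*249 = (7*(-16))*249 = -112*249 = -27888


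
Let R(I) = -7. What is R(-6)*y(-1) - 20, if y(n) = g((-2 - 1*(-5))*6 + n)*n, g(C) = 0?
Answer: -20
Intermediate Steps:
y(n) = 0 (y(n) = 0*n = 0)
R(-6)*y(-1) - 20 = -7*0 - 20 = 0 - 20 = -20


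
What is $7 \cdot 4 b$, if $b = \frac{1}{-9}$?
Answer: $- \frac{28}{9} \approx -3.1111$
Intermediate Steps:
$b = - \frac{1}{9} \approx -0.11111$
$7 \cdot 4 b = 7 \cdot 4 \left(- \frac{1}{9}\right) = 28 \left(- \frac{1}{9}\right) = - \frac{28}{9}$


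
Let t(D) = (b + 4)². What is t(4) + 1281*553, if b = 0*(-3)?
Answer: 708409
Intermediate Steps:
b = 0
t(D) = 16 (t(D) = (0 + 4)² = 4² = 16)
t(4) + 1281*553 = 16 + 1281*553 = 16 + 708393 = 708409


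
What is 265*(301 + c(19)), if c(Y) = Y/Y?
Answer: 80030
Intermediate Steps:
c(Y) = 1
265*(301 + c(19)) = 265*(301 + 1) = 265*302 = 80030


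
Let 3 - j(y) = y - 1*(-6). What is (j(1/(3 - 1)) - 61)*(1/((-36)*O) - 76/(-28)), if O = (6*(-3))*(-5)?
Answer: -2646779/15120 ≈ -175.05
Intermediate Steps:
O = 90 (O = -18*(-5) = 90)
j(y) = -3 - y (j(y) = 3 - (y - 1*(-6)) = 3 - (y + 6) = 3 - (6 + y) = 3 + (-6 - y) = -3 - y)
(j(1/(3 - 1)) - 61)*(1/((-36)*O) - 76/(-28)) = ((-3 - 1/(3 - 1)) - 61)*(1/(-36*90) - 76/(-28)) = ((-3 - 1/2) - 61)*(-1/36*1/90 - 76*(-1/28)) = ((-3 - 1*½) - 61)*(-1/3240 + 19/7) = ((-3 - ½) - 61)*(61553/22680) = (-7/2 - 61)*(61553/22680) = -129/2*61553/22680 = -2646779/15120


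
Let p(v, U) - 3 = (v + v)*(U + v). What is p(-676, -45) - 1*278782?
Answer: 696013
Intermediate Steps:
p(v, U) = 3 + 2*v*(U + v) (p(v, U) = 3 + (v + v)*(U + v) = 3 + (2*v)*(U + v) = 3 + 2*v*(U + v))
p(-676, -45) - 1*278782 = (3 + 2*(-676)**2 + 2*(-45)*(-676)) - 1*278782 = (3 + 2*456976 + 60840) - 278782 = (3 + 913952 + 60840) - 278782 = 974795 - 278782 = 696013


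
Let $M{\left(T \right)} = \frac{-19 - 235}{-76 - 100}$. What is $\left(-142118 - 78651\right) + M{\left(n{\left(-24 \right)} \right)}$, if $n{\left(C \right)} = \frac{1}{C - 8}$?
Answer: $- \frac{19427545}{88} \approx -2.2077 \cdot 10^{5}$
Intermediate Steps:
$n{\left(C \right)} = \frac{1}{-8 + C}$
$M{\left(T \right)} = \frac{127}{88}$ ($M{\left(T \right)} = \frac{-19 - 235}{-176} = \left(-254\right) \left(- \frac{1}{176}\right) = \frac{127}{88}$)
$\left(-142118 - 78651\right) + M{\left(n{\left(-24 \right)} \right)} = \left(-142118 - 78651\right) + \frac{127}{88} = -220769 + \frac{127}{88} = - \frac{19427545}{88}$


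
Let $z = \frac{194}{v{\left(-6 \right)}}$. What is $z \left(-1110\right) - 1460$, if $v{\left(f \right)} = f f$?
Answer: $- \frac{22325}{3} \approx -7441.7$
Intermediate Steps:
$v{\left(f \right)} = f^{2}$
$z = \frac{97}{18}$ ($z = \frac{194}{\left(-6\right)^{2}} = \frac{194}{36} = 194 \cdot \frac{1}{36} = \frac{97}{18} \approx 5.3889$)
$z \left(-1110\right) - 1460 = \frac{97}{18} \left(-1110\right) - 1460 = - \frac{17945}{3} - 1460 = - \frac{22325}{3}$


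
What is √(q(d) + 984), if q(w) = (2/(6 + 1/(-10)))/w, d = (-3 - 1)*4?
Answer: √13700921/118 ≈ 31.368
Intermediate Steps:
d = -16 (d = -4*4 = -16)
q(w) = 20/(59*w) (q(w) = (2/(6 + 1*(-⅒)))/w = (2/(6 - ⅒))/w = (2/(59/10))/w = (2*(10/59))/w = 20/(59*w))
√(q(d) + 984) = √((20/59)/(-16) + 984) = √((20/59)*(-1/16) + 984) = √(-5/236 + 984) = √(232219/236) = √13700921/118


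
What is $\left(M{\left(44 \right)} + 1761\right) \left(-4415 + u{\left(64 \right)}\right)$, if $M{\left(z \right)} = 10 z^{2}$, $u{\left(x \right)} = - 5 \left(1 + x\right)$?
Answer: $-100113540$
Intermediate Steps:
$u{\left(x \right)} = -5 - 5 x$
$\left(M{\left(44 \right)} + 1761\right) \left(-4415 + u{\left(64 \right)}\right) = \left(10 \cdot 44^{2} + 1761\right) \left(-4415 - 325\right) = \left(10 \cdot 1936 + 1761\right) \left(-4415 - 325\right) = \left(19360 + 1761\right) \left(-4415 - 325\right) = 21121 \left(-4740\right) = -100113540$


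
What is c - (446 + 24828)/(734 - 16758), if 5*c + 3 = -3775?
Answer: -30206151/40060 ≈ -754.02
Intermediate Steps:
c = -3778/5 (c = -⅗ + (⅕)*(-3775) = -⅗ - 755 = -3778/5 ≈ -755.60)
c - (446 + 24828)/(734 - 16758) = -3778/5 - (446 + 24828)/(734 - 16758) = -3778/5 - 25274/(-16024) = -3778/5 - 25274*(-1)/16024 = -3778/5 - 1*(-12637/8012) = -3778/5 + 12637/8012 = -30206151/40060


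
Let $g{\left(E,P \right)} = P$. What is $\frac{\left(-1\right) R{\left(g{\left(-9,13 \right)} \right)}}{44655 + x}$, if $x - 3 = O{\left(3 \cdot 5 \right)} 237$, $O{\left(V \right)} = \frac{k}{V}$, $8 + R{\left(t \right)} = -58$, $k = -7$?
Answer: $\frac{330}{222737} \approx 0.0014816$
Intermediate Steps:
$R{\left(t \right)} = -66$ ($R{\left(t \right)} = -8 - 58 = -66$)
$O{\left(V \right)} = - \frac{7}{V}$
$x = - \frac{538}{5}$ ($x = 3 + - \frac{7}{3 \cdot 5} \cdot 237 = 3 + - \frac{7}{15} \cdot 237 = 3 + \left(-7\right) \frac{1}{15} \cdot 237 = 3 - \frac{553}{5} = - \frac{538}{5} \approx -107.6$)
$\frac{\left(-1\right) R{\left(g{\left(-9,13 \right)} \right)}}{44655 + x} = \frac{\left(-1\right) \left(-66\right)}{44655 - \frac{538}{5}} = \frac{66}{\frac{222737}{5}} = 66 \cdot \frac{5}{222737} = \frac{330}{222737}$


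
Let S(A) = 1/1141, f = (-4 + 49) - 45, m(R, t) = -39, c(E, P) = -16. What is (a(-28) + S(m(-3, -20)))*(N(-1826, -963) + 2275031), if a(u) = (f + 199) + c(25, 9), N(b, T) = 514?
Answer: 475142898180/1141 ≈ 4.1643e+8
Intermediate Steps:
f = 0 (f = 45 - 45 = 0)
S(A) = 1/1141
a(u) = 183 (a(u) = (0 + 199) - 16 = 199 - 16 = 183)
(a(-28) + S(m(-3, -20)))*(N(-1826, -963) + 2275031) = (183 + 1/1141)*(514 + 2275031) = (208804/1141)*2275545 = 475142898180/1141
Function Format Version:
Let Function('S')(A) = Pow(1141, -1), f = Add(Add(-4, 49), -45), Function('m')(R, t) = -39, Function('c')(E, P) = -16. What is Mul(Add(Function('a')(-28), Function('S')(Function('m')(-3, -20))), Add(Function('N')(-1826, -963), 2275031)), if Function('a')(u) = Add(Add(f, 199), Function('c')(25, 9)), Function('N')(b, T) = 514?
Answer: Rational(475142898180, 1141) ≈ 4.1643e+8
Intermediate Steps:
f = 0 (f = Add(45, -45) = 0)
Function('S')(A) = Rational(1, 1141)
Function('a')(u) = 183 (Function('a')(u) = Add(Add(0, 199), -16) = Add(199, -16) = 183)
Mul(Add(Function('a')(-28), Function('S')(Function('m')(-3, -20))), Add(Function('N')(-1826, -963), 2275031)) = Mul(Add(183, Rational(1, 1141)), Add(514, 2275031)) = Mul(Rational(208804, 1141), 2275545) = Rational(475142898180, 1141)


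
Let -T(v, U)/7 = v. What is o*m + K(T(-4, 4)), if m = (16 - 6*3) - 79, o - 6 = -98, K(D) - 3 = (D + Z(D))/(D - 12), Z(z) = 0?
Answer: 29827/4 ≈ 7456.8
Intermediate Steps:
T(v, U) = -7*v
K(D) = 3 + D/(-12 + D) (K(D) = 3 + (D + 0)/(D - 12) = 3 + D/(-12 + D))
o = -92 (o = 6 - 98 = -92)
m = -81 (m = (16 - 18) - 79 = -2 - 79 = -81)
o*m + K(T(-4, 4)) = -92*(-81) + 4*(-9 - 7*(-4))/(-12 - 7*(-4)) = 7452 + 4*(-9 + 28)/(-12 + 28) = 7452 + 4*19/16 = 7452 + 4*(1/16)*19 = 7452 + 19/4 = 29827/4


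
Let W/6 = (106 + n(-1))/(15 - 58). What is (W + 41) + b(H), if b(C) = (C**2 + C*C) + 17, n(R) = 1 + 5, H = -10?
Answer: 10422/43 ≈ 242.37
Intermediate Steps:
n(R) = 6
b(C) = 17 + 2*C**2 (b(C) = (C**2 + C**2) + 17 = 2*C**2 + 17 = 17 + 2*C**2)
W = -672/43 (W = 6*((106 + 6)/(15 - 58)) = 6*(112/(-43)) = 6*(112*(-1/43)) = 6*(-112/43) = -672/43 ≈ -15.628)
(W + 41) + b(H) = (-672/43 + 41) + (17 + 2*(-10)**2) = 1091/43 + (17 + 2*100) = 1091/43 + (17 + 200) = 1091/43 + 217 = 10422/43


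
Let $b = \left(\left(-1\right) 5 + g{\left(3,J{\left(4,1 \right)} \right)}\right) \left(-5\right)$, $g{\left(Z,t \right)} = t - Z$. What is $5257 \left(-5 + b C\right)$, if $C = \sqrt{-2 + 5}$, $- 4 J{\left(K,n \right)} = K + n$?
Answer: $-26285 + \frac{972545 \sqrt{3}}{4} \approx 3.9484 \cdot 10^{5}$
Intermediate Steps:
$J{\left(K,n \right)} = - \frac{K}{4} - \frac{n}{4}$ ($J{\left(K,n \right)} = - \frac{K + n}{4} = - \frac{K}{4} - \frac{n}{4}$)
$C = \sqrt{3} \approx 1.732$
$b = \frac{185}{4}$ ($b = \left(\left(-1\right) 5 - \frac{17}{4}\right) \left(-5\right) = \left(-5 - \frac{17}{4}\right) \left(-5\right) = \left(- \frac{37}{4}\right) \left(-5\right) = \frac{185}{4} \approx 46.25$)
$5257 \left(-5 + b C\right) = 5257 \left(-5 + \frac{185 \sqrt{3}}{4}\right) = -26285 + \frac{972545 \sqrt{3}}{4}$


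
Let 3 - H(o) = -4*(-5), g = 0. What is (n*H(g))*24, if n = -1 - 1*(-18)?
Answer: -6936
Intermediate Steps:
H(o) = -17 (H(o) = 3 - (-4)*(-5) = 3 - 1*20 = 3 - 20 = -17)
n = 17 (n = -1 + 18 = 17)
(n*H(g))*24 = (17*(-17))*24 = -289*24 = -6936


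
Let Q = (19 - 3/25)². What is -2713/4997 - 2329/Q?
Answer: -7878171117/1113251648 ≈ -7.0767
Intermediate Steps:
Q = 222784/625 (Q = (19 - 3*1/25)² = (19 - 3/25)² = (472/25)² = 222784/625 ≈ 356.45)
-2713/4997 - 2329/Q = -2713/4997 - 2329/222784/625 = -2713*1/4997 - 2329*625/222784 = -2713/4997 - 1455625/222784 = -7878171117/1113251648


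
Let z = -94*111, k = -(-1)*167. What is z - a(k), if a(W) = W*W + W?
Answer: -38490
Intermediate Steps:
k = 167 (k = -1*(-167) = 167)
z = -10434
a(W) = W + W² (a(W) = W² + W = W + W²)
z - a(k) = -10434 - 167*(1 + 167) = -10434 - 167*168 = -10434 - 1*28056 = -10434 - 28056 = -38490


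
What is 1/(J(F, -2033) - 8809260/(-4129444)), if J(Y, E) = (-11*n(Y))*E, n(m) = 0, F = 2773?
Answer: 1032361/2202315 ≈ 0.46876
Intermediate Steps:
J(Y, E) = 0 (J(Y, E) = (-11*0)*E = 0*E = 0)
1/(J(F, -2033) - 8809260/(-4129444)) = 1/(0 - 8809260/(-4129444)) = 1/(0 - 8809260*(-1/4129444)) = 1/(0 + 2202315/1032361) = 1/(2202315/1032361) = 1032361/2202315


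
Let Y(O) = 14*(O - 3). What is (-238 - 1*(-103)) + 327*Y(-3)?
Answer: -27603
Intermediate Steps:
Y(O) = -42 + 14*O (Y(O) = 14*(-3 + O) = -42 + 14*O)
(-238 - 1*(-103)) + 327*Y(-3) = (-238 - 1*(-103)) + 327*(-42 + 14*(-3)) = (-238 + 103) + 327*(-42 - 42) = -135 + 327*(-84) = -135 - 27468 = -27603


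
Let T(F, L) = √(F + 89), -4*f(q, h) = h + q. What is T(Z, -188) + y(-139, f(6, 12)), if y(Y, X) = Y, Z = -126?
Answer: -139 + I*√37 ≈ -139.0 + 6.0828*I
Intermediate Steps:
f(q, h) = -h/4 - q/4 (f(q, h) = -(h + q)/4 = -h/4 - q/4)
T(F, L) = √(89 + F)
T(Z, -188) + y(-139, f(6, 12)) = √(89 - 126) - 139 = √(-37) - 139 = I*√37 - 139 = -139 + I*√37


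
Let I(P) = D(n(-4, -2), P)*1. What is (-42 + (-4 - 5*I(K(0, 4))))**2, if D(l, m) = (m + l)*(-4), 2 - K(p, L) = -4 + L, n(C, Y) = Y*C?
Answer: 23716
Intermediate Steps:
n(C, Y) = C*Y
K(p, L) = 6 - L (K(p, L) = 2 - (-4 + L) = 2 + (4 - L) = 6 - L)
D(l, m) = -4*l - 4*m (D(l, m) = (l + m)*(-4) = -4*l - 4*m)
I(P) = -32 - 4*P (I(P) = (-(-16)*(-2) - 4*P)*1 = (-4*8 - 4*P)*1 = (-32 - 4*P)*1 = -32 - 4*P)
(-42 + (-4 - 5*I(K(0, 4))))**2 = (-42 + (-4 - 5*(-32 - 4*(6 - 1*4))))**2 = (-42 + (-4 - 5*(-32 - 4*(6 - 4))))**2 = (-42 + (-4 - 5*(-32 - 4*2)))**2 = (-42 + (-4 - 5*(-32 - 8)))**2 = (-42 + (-4 - 5*(-40)))**2 = (-42 + (-4 + 200))**2 = (-42 + 196)**2 = 154**2 = 23716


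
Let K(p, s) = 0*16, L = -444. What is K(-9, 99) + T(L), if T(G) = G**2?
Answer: 197136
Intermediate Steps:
K(p, s) = 0
K(-9, 99) + T(L) = 0 + (-444)**2 = 0 + 197136 = 197136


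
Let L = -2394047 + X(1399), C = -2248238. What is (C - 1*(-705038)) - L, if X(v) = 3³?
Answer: 850820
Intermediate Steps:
X(v) = 27
L = -2394020 (L = -2394047 + 27 = -2394020)
(C - 1*(-705038)) - L = (-2248238 - 1*(-705038)) - 1*(-2394020) = (-2248238 + 705038) + 2394020 = -1543200 + 2394020 = 850820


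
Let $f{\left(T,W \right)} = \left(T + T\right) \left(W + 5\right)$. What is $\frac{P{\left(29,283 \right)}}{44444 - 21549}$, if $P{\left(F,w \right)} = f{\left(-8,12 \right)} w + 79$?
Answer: $- \frac{76897}{22895} \approx -3.3587$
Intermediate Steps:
$f{\left(T,W \right)} = 2 T \left(5 + W\right)$
$P{\left(F,w \right)} = 79 - 272 w$ ($P{\left(F,w \right)} = 2 \left(-8\right) \left(5 + 12\right) w + 79 = 2 \left(-8\right) 17 w + 79 = - 272 w + 79 = 79 - 272 w$)
$\frac{P{\left(29,283 \right)}}{44444 - 21549} = \frac{79 - 76976}{44444 - 21549} = \frac{79 - 76976}{22895} = \left(-76897\right) \frac{1}{22895} = - \frac{76897}{22895}$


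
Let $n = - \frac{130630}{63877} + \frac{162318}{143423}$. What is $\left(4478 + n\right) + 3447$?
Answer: $\frac{72595973485571}{9161430971} \approx 7924.1$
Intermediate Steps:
$n = - \frac{8366959604}{9161430971}$ ($n = \left(-130630\right) \frac{1}{63877} + 162318 \cdot \frac{1}{143423} = - \frac{130630}{63877} + \frac{162318}{143423} = - \frac{8366959604}{9161430971} \approx -0.91328$)
$\left(4478 + n\right) + 3447 = \left(4478 - \frac{8366959604}{9161430971}\right) + 3447 = \frac{41016520928534}{9161430971} + 3447 = \frac{72595973485571}{9161430971}$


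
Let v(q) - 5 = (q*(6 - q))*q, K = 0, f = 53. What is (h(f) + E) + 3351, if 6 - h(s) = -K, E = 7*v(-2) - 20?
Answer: 3596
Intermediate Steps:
v(q) = 5 + q**2*(6 - q) (v(q) = 5 + (q*(6 - q))*q = 5 + q**2*(6 - q))
E = 239 (E = 7*(5 - 1*(-2)**3 + 6*(-2)**2) - 20 = 7*(5 - 1*(-8) + 6*4) - 20 = 7*(5 + 8 + 24) - 20 = 7*37 - 20 = 259 - 20 = 239)
h(s) = 6 (h(s) = 6 - (-1)*0 = 6 - 1*0 = 6 + 0 = 6)
(h(f) + E) + 3351 = (6 + 239) + 3351 = 245 + 3351 = 3596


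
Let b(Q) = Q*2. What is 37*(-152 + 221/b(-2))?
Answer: -30673/4 ≈ -7668.3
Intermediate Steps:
b(Q) = 2*Q
37*(-152 + 221/b(-2)) = 37*(-152 + 221/((2*(-2)))) = 37*(-152 + 221/(-4)) = 37*(-152 + 221*(-1/4)) = 37*(-152 - 221/4) = 37*(-829/4) = -30673/4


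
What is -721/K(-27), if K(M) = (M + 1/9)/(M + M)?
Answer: -175203/121 ≈ -1448.0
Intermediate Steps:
K(M) = (⅑ + M)/(2*M) (K(M) = (M + ⅑)/((2*M)) = (⅑ + M)*(1/(2*M)) = (⅑ + M)/(2*M))
-721/K(-27) = -721*(-486/(1 + 9*(-27))) = -721*(-486/(1 - 243)) = -721/((1/18)*(-1/27)*(-242)) = -721/121/243 = -721*243/121 = -175203/121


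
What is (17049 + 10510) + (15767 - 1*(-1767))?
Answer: 45093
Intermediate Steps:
(17049 + 10510) + (15767 - 1*(-1767)) = 27559 + (15767 + 1767) = 27559 + 17534 = 45093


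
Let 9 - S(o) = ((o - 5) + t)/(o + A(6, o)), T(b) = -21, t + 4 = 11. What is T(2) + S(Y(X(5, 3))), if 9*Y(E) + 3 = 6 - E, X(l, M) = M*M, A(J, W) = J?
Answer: -49/4 ≈ -12.250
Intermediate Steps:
t = 7 (t = -4 + 11 = 7)
X(l, M) = M²
Y(E) = ⅓ - E/9 (Y(E) = -⅓ + (6 - E)/9 = -⅓ + (⅔ - E/9) = ⅓ - E/9)
S(o) = 9 - (2 + o)/(6 + o) (S(o) = 9 - ((o - 5) + 7)/(o + 6) = 9 - ((-5 + o) + 7)/(6 + o) = 9 - (2 + o)/(6 + o))
T(2) + S(Y(X(5, 3))) = -21 + 4*(13 + 2*(⅓ - ⅑*3²))/(6 + (⅓ - ⅑*3²)) = -21 + 4*(13 + 2*(⅓ - ⅑*9))/(6 + (⅓ - ⅑*9)) = -21 + 4*(13 + 2*(⅓ - 1))/(6 + (⅓ - 1)) = -21 + 4*(13 + 2*(-⅔))/(6 - ⅔) = -21 + 4*(13 - 4/3)/(16/3) = -21 + 4*(3/16)*(35/3) = -21 + 35/4 = -49/4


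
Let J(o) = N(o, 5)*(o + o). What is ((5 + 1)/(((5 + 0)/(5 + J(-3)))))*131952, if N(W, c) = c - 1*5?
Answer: 791712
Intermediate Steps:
N(W, c) = -5 + c (N(W, c) = c - 5 = -5 + c)
J(o) = 0 (J(o) = (-5 + 5)*(o + o) = 0*(2*o) = 0)
((5 + 1)/(((5 + 0)/(5 + J(-3)))))*131952 = ((5 + 1)/(((5 + 0)/(5 + 0))))*131952 = (6/((5/5)))*131952 = (6/((5*(⅕))))*131952 = (6/1)*131952 = (6*1)*131952 = 6*131952 = 791712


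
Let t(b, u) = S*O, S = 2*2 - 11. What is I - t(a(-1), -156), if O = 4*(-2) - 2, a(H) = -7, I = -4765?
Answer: -4835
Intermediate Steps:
O = -10 (O = -8 - 2 = -10)
S = -7 (S = 4 - 11 = -7)
t(b, u) = 70 (t(b, u) = -7*(-10) = 70)
I - t(a(-1), -156) = -4765 - 1*70 = -4765 - 70 = -4835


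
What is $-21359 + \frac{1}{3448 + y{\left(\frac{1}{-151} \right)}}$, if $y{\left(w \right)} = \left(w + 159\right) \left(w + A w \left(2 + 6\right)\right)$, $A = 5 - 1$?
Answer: $- \frac{1662276625855}{77825584} \approx -21359.0$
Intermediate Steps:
$A = 4$ ($A = 5 - 1 = 4$)
$y{\left(w \right)} = 33 w \left(159 + w\right)$ ($y{\left(w \right)} = \left(w + 159\right) \left(w + 4 w \left(2 + 6\right)\right) = \left(159 + w\right) \left(w + 4 w 8\right) = \left(159 + w\right) \left(w + 32 w\right) = \left(159 + w\right) 33 w = 33 w \left(159 + w\right)$)
$-21359 + \frac{1}{3448 + y{\left(\frac{1}{-151} \right)}} = -21359 + \frac{1}{3448 + \frac{33 \left(159 + \frac{1}{-151}\right)}{-151}} = -21359 + \frac{1}{3448 + 33 \left(- \frac{1}{151}\right) \left(159 - \frac{1}{151}\right)} = -21359 + \frac{1}{3448 + 33 \left(- \frac{1}{151}\right) \frac{24008}{151}} = -21359 + \frac{1}{3448 - \frac{792264}{22801}} = -21359 + \frac{1}{\frac{77825584}{22801}} = -21359 + \frac{22801}{77825584} = - \frac{1662276625855}{77825584}$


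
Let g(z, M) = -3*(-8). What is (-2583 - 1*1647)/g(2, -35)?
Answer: -705/4 ≈ -176.25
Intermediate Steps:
g(z, M) = 24
(-2583 - 1*1647)/g(2, -35) = (-2583 - 1*1647)/24 = (-2583 - 1647)*(1/24) = -4230*1/24 = -705/4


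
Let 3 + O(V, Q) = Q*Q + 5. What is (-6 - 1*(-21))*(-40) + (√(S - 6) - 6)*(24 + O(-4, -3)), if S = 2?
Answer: -810 + 70*I ≈ -810.0 + 70.0*I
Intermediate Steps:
O(V, Q) = 2 + Q² (O(V, Q) = -3 + (Q*Q + 5) = -3 + (Q² + 5) = -3 + (5 + Q²) = 2 + Q²)
(-6 - 1*(-21))*(-40) + (√(S - 6) - 6)*(24 + O(-4, -3)) = (-6 - 1*(-21))*(-40) + (√(2 - 6) - 6)*(24 + (2 + (-3)²)) = (-6 + 21)*(-40) + (√(-4) - 6)*(24 + (2 + 9)) = 15*(-40) + (2*I - 6)*(24 + 11) = -600 + (-6 + 2*I)*35 = -600 + (-210 + 70*I) = -810 + 70*I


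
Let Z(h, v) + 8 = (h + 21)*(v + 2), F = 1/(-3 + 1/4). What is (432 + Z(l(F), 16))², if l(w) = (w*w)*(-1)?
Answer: 9361336516/14641 ≈ 6.3939e+5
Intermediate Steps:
F = -4/11 (F = 1/(-3 + 1*(¼)) = 1/(-3 + ¼) = 1/(-11/4) = -4/11 ≈ -0.36364)
l(w) = -w² (l(w) = w²*(-1) = -w²)
Z(h, v) = -8 + (2 + v)*(21 + h) (Z(h, v) = -8 + (h + 21)*(v + 2) = -8 + (21 + h)*(2 + v) = -8 + (2 + v)*(21 + h))
(432 + Z(l(F), 16))² = (432 + (34 + 2*(-(-4/11)²) + 21*16 - (-4/11)²*16))² = (432 + (34 + 2*(-1*16/121) + 336 - 1*16/121*16))² = (432 + (34 + 2*(-16/121) + 336 - 16/121*16))² = (432 + (34 - 32/121 + 336 - 256/121))² = (432 + 44482/121)² = (96754/121)² = 9361336516/14641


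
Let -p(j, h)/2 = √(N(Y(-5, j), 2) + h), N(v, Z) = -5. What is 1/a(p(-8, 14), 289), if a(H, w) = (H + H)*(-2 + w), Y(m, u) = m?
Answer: -1/3444 ≈ -0.00029036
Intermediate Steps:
p(j, h) = -2*√(-5 + h)
a(H, w) = 2*H*(-2 + w) (a(H, w) = (2*H)*(-2 + w) = 2*H*(-2 + w))
1/a(p(-8, 14), 289) = 1/(2*(-2*√(-5 + 14))*(-2 + 289)) = 1/(2*(-2*√9)*287) = 1/(2*(-2*3)*287) = 1/(2*(-6)*287) = 1/(-3444) = -1/3444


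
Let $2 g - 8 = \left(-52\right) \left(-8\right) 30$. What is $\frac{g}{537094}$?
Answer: $\frac{3122}{268547} \approx 0.011626$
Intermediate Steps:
$g = 6244$ ($g = 4 + \frac{\left(-52\right) \left(-8\right) 30}{2} = 4 + \frac{416 \cdot 30}{2} = 4 + \frac{1}{2} \cdot 12480 = 4 + 6240 = 6244$)
$\frac{g}{537094} = \frac{6244}{537094} = 6244 \cdot \frac{1}{537094} = \frac{3122}{268547}$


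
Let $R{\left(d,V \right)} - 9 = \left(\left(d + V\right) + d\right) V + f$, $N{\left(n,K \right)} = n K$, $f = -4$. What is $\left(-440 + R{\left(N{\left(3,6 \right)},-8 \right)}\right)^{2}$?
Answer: $434281$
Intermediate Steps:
$N{\left(n,K \right)} = K n$
$R{\left(d,V \right)} = 5 + V \left(V + 2 d\right)$ ($R{\left(d,V \right)} = 9 + \left(\left(\left(d + V\right) + d\right) V - 4\right) = 9 + \left(\left(\left(V + d\right) + d\right) V - 4\right) = 9 + \left(\left(V + 2 d\right) V - 4\right) = 9 + \left(V \left(V + 2 d\right) - 4\right) = 9 + \left(-4 + V \left(V + 2 d\right)\right) = 5 + V \left(V + 2 d\right)$)
$\left(-440 + R{\left(N{\left(3,6 \right)},-8 \right)}\right)^{2} = \left(-440 + \left(5 + \left(-8\right)^{2} + 2 \left(-8\right) 6 \cdot 3\right)\right)^{2} = \left(-440 + \left(5 + 64 + 2 \left(-8\right) 18\right)\right)^{2} = \left(-440 + \left(5 + 64 - 288\right)\right)^{2} = \left(-440 - 219\right)^{2} = \left(-659\right)^{2} = 434281$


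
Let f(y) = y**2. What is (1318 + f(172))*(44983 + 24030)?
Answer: 2132639726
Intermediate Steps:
(1318 + f(172))*(44983 + 24030) = (1318 + 172**2)*(44983 + 24030) = (1318 + 29584)*69013 = 30902*69013 = 2132639726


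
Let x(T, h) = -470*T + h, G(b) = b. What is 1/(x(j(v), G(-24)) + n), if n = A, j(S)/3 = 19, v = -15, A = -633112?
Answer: -1/659926 ≈ -1.5153e-6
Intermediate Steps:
j(S) = 57 (j(S) = 3*19 = 57)
x(T, h) = h - 470*T
n = -633112
1/(x(j(v), G(-24)) + n) = 1/((-24 - 470*57) - 633112) = 1/((-24 - 26790) - 633112) = 1/(-26814 - 633112) = 1/(-659926) = -1/659926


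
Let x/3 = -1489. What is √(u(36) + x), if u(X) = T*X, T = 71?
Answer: 7*I*√39 ≈ 43.715*I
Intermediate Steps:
u(X) = 71*X
x = -4467 (x = 3*(-1489) = -4467)
√(u(36) + x) = √(71*36 - 4467) = √(2556 - 4467) = √(-1911) = 7*I*√39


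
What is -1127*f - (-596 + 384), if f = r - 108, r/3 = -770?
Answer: 2725298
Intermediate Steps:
r = -2310 (r = 3*(-770) = -2310)
f = -2418 (f = -2310 - 108 = -2418)
-1127*f - (-596 + 384) = -1127*(-2418) - (-596 + 384) = 2725086 - 1*(-212) = 2725086 + 212 = 2725298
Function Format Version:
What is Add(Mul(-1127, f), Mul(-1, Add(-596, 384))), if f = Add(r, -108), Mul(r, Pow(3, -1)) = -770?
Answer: 2725298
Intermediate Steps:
r = -2310 (r = Mul(3, -770) = -2310)
f = -2418 (f = Add(-2310, -108) = -2418)
Add(Mul(-1127, f), Mul(-1, Add(-596, 384))) = Add(Mul(-1127, -2418), Mul(-1, Add(-596, 384))) = Add(2725086, Mul(-1, -212)) = Add(2725086, 212) = 2725298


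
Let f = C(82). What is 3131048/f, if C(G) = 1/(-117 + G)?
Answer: -109586680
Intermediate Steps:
f = -1/35 (f = 1/(-117 + 82) = 1/(-35) = -1/35 ≈ -0.028571)
3131048/f = 3131048/(-1/35) = 3131048*(-35) = -109586680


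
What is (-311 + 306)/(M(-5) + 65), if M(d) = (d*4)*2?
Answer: -⅕ ≈ -0.20000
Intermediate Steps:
M(d) = 8*d (M(d) = (4*d)*2 = 8*d)
(-311 + 306)/(M(-5) + 65) = (-311 + 306)/(8*(-5) + 65) = -5/(-40 + 65) = -5/25 = -5*1/25 = -⅕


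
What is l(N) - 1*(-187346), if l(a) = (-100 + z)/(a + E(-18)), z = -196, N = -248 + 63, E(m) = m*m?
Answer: 26040798/139 ≈ 1.8734e+5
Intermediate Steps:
E(m) = m**2
N = -185
l(a) = -296/(324 + a) (l(a) = (-100 - 196)/(a + (-18)**2) = -296/(a + 324) = -296/(324 + a))
l(N) - 1*(-187346) = -296/(324 - 185) - 1*(-187346) = -296/139 + 187346 = 26040798/139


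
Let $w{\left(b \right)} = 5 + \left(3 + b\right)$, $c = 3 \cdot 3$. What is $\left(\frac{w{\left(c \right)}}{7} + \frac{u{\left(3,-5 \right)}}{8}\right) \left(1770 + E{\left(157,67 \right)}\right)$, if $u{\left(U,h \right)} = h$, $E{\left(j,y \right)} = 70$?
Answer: $\frac{23230}{7} \approx 3318.6$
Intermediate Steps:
$c = 9$
$w{\left(b \right)} = 8 + b$
$\left(\frac{w{\left(c \right)}}{7} + \frac{u{\left(3,-5 \right)}}{8}\right) \left(1770 + E{\left(157,67 \right)}\right) = \left(\frac{8 + 9}{7} - \frac{5}{8}\right) \left(1770 + 70\right) = \left(17 \cdot \frac{1}{7} - \frac{5}{8}\right) 1840 = \left(\frac{17}{7} - \frac{5}{8}\right) 1840 = \frac{101}{56} \cdot 1840 = \frac{23230}{7}$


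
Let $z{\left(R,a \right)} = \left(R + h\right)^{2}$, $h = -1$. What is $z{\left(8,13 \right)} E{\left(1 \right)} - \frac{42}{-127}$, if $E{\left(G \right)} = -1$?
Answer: $- \frac{6181}{127} \approx -48.669$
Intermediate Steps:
$z{\left(R,a \right)} = \left(-1 + R\right)^{2}$ ($z{\left(R,a \right)} = \left(R - 1\right)^{2} = \left(-1 + R\right)^{2}$)
$z{\left(8,13 \right)} E{\left(1 \right)} - \frac{42}{-127} = \left(-1 + 8\right)^{2} \left(-1\right) - \frac{42}{-127} = 7^{2} \left(-1\right) - - \frac{42}{127} = 49 \left(-1\right) + \frac{42}{127} = -49 + \frac{42}{127} = - \frac{6181}{127}$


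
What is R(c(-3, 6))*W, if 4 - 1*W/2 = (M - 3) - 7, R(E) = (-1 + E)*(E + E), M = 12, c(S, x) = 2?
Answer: 16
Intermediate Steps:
R(E) = 2*E*(-1 + E) (R(E) = (-1 + E)*(2*E) = 2*E*(-1 + E))
W = 4 (W = 8 - 2*((12 - 3) - 7) = 8 - 2*(9 - 7) = 8 - 2*2 = 8 - 4 = 4)
R(c(-3, 6))*W = (2*2*(-1 + 2))*4 = (2*2*1)*4 = 4*4 = 16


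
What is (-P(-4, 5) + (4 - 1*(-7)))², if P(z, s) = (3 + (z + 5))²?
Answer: 25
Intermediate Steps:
P(z, s) = (8 + z)² (P(z, s) = (3 + (5 + z))² = (8 + z)²)
(-P(-4, 5) + (4 - 1*(-7)))² = (-(8 - 4)² + (4 - 1*(-7)))² = (-1*4² + (4 + 7))² = (-1*16 + 11)² = (-16 + 11)² = (-5)² = 25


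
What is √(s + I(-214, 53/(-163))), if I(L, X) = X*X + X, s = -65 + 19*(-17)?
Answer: I*√10314602/163 ≈ 19.703*I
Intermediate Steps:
s = -388 (s = -65 - 323 = -388)
I(L, X) = X + X² (I(L, X) = X² + X = X + X²)
√(s + I(-214, 53/(-163))) = √(-388 + (53/(-163))*(1 + 53/(-163))) = √(-388 + (53*(-1/163))*(1 + 53*(-1/163))) = √(-388 - 53*(1 - 53/163)/163) = √(-388 - 53/163*110/163) = √(-388 - 5830/26569) = √(-10314602/26569) = I*√10314602/163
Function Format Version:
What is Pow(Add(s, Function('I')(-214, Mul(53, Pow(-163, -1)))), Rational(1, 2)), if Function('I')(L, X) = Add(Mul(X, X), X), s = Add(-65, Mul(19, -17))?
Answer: Mul(Rational(1, 163), I, Pow(10314602, Rational(1, 2))) ≈ Mul(19.703, I)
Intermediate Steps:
s = -388 (s = Add(-65, -323) = -388)
Function('I')(L, X) = Add(X, Pow(X, 2)) (Function('I')(L, X) = Add(Pow(X, 2), X) = Add(X, Pow(X, 2)))
Pow(Add(s, Function('I')(-214, Mul(53, Pow(-163, -1)))), Rational(1, 2)) = Pow(Add(-388, Mul(Mul(53, Pow(-163, -1)), Add(1, Mul(53, Pow(-163, -1))))), Rational(1, 2)) = Pow(Add(-388, Mul(Mul(53, Rational(-1, 163)), Add(1, Mul(53, Rational(-1, 163))))), Rational(1, 2)) = Pow(Add(-388, Mul(Rational(-53, 163), Add(1, Rational(-53, 163)))), Rational(1, 2)) = Pow(Add(-388, Mul(Rational(-53, 163), Rational(110, 163))), Rational(1, 2)) = Pow(Add(-388, Rational(-5830, 26569)), Rational(1, 2)) = Pow(Rational(-10314602, 26569), Rational(1, 2)) = Mul(Rational(1, 163), I, Pow(10314602, Rational(1, 2)))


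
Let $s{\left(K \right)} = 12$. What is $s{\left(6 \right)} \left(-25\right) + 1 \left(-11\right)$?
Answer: $-311$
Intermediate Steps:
$s{\left(6 \right)} \left(-25\right) + 1 \left(-11\right) = 12 \left(-25\right) + 1 \left(-11\right) = -300 - 11 = -311$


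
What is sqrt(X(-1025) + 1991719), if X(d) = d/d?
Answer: 2*sqrt(497930) ≈ 1411.3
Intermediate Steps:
X(d) = 1
sqrt(X(-1025) + 1991719) = sqrt(1 + 1991719) = sqrt(1991720) = 2*sqrt(497930)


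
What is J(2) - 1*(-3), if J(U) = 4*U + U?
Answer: 13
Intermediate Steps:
J(U) = 5*U
J(2) - 1*(-3) = 5*2 - 1*(-3) = 10 + 3 = 13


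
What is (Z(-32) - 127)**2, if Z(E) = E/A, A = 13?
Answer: 2832489/169 ≈ 16760.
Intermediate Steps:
Z(E) = E/13
(Z(-32) - 127)**2 = ((1/13)*(-32) - 127)**2 = (-32/13 - 127)**2 = (-1683/13)**2 = 2832489/169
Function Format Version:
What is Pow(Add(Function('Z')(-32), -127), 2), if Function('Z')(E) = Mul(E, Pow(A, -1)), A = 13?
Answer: Rational(2832489, 169) ≈ 16760.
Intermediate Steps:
Function('Z')(E) = Mul(Rational(1, 13), E) (Function('Z')(E) = Mul(E, Pow(13, -1)) = Mul(E, Rational(1, 13)) = Mul(Rational(1, 13), E))
Pow(Add(Function('Z')(-32), -127), 2) = Pow(Add(Mul(Rational(1, 13), -32), -127), 2) = Pow(Add(Rational(-32, 13), -127), 2) = Pow(Rational(-1683, 13), 2) = Rational(2832489, 169)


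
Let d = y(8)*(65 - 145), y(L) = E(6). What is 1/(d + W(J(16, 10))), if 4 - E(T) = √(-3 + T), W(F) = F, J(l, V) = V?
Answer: -31/7690 - 4*√3/3845 ≈ -0.0058331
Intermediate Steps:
E(T) = 4 - √(-3 + T)
y(L) = 4 - √3 (y(L) = 4 - √(-3 + 6) = 4 - √3)
d = -320 + 80*√3 (d = (4 - √3)*(65 - 145) = (4 - √3)*(-80) = -320 + 80*√3 ≈ -181.44)
1/(d + W(J(16, 10))) = 1/((-320 + 80*√3) + 10) = 1/(-310 + 80*√3)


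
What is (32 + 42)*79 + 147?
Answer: 5993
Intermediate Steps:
(32 + 42)*79 + 147 = 74*79 + 147 = 5846 + 147 = 5993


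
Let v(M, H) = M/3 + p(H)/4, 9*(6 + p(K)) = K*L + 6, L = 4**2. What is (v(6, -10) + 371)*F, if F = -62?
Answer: -204910/9 ≈ -22768.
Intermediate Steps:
L = 16
p(K) = -16/3 + 16*K/9 (p(K) = -6 + (K*16 + 6)/9 = -6 + (16*K + 6)/9 = -6 + (6 + 16*K)/9 = -6 + (2/3 + 16*K/9) = -16/3 + 16*K/9)
v(M, H) = -4/3 + M/3 + 4*H/9 (v(M, H) = M/3 + (-16/3 + 16*H/9)/4 = M*(1/3) + (-16/3 + 16*H/9)*(1/4) = M/3 + (-4/3 + 4*H/9) = -4/3 + M/3 + 4*H/9)
(v(6, -10) + 371)*F = ((-4/3 + (1/3)*6 + (4/9)*(-10)) + 371)*(-62) = ((-4/3 + 2 - 40/9) + 371)*(-62) = (-34/9 + 371)*(-62) = (3305/9)*(-62) = -204910/9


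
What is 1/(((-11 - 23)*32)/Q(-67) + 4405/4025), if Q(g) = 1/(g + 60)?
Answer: 805/6131761 ≈ 0.00013128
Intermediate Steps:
Q(g) = 1/(60 + g)
1/(((-11 - 23)*32)/Q(-67) + 4405/4025) = 1/(((-11 - 23)*32)/(1/(60 - 67)) + 4405/4025) = 1/((-34*32)/(1/(-7)) + 4405*(1/4025)) = 1/(-1088/(-1/7) + 881/805) = 1/(-1088*(-7) + 881/805) = 1/(7616 + 881/805) = 1/(6131761/805) = 805/6131761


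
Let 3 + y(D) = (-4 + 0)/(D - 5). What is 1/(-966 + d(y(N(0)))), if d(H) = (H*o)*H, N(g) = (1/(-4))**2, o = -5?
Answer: -6241/6178451 ≈ -0.0010101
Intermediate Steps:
N(g) = 1/16 (N(g) = (1*(-1/4))**2 = (-1/4)**2 = 1/16)
y(D) = -3 - 4/(-5 + D) (y(D) = -3 + (-4 + 0)/(D - 5) = -3 - 4/(-5 + D))
d(H) = -5*H**2 (d(H) = (H*(-5))*H = (-5*H)*H = -5*H**2)
1/(-966 + d(y(N(0)))) = 1/(-966 - 5*(11 - 3*1/16)**2/(-5 + 1/16)**2) = 1/(-966 - 5*256*(11 - 3/16)**2/6241) = 1/(-966 - 5*(-16/79*173/16)**2) = 1/(-966 - 5*(-173/79)**2) = 1/(-966 - 5*29929/6241) = 1/(-966 - 149645/6241) = 1/(-6178451/6241) = -6241/6178451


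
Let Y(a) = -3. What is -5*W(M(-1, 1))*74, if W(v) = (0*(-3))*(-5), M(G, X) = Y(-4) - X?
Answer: 0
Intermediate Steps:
M(G, X) = -3 - X
W(v) = 0 (W(v) = 0*(-5) = 0)
-5*W(M(-1, 1))*74 = -5*0*74 = 0*74 = 0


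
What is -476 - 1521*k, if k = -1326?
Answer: 2016370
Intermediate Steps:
-476 - 1521*k = -476 - 1521*(-1326) = -476 + 2016846 = 2016370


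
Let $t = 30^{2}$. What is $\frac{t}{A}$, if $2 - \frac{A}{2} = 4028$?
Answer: $- \frac{75}{671} \approx -0.11177$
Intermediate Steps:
$t = 900$
$A = -8052$ ($A = 4 - 8056 = -8052$)
$\frac{t}{A} = \frac{900}{-8052} = 900 \left(- \frac{1}{8052}\right) = - \frac{75}{671}$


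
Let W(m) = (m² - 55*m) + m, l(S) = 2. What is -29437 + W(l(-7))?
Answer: -29541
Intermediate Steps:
W(m) = m² - 54*m
-29437 + W(l(-7)) = -29437 + 2*(-54 + 2) = -29437 + 2*(-52) = -29437 - 104 = -29541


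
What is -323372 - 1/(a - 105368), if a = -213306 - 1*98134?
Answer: -134784036575/416808 ≈ -3.2337e+5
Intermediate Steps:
a = -311440 (a = -213306 - 98134 = -311440)
-323372 - 1/(a - 105368) = -323372 - 1/(-311440 - 105368) = -323372 - 1/(-416808) = -323372 - 1*(-1/416808) = -323372 + 1/416808 = -134784036575/416808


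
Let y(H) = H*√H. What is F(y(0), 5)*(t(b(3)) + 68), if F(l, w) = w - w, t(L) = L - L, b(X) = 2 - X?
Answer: 0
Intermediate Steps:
t(L) = 0
y(H) = H^(3/2)
F(l, w) = 0
F(y(0), 5)*(t(b(3)) + 68) = 0*(0 + 68) = 0*68 = 0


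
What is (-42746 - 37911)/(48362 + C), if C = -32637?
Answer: -80657/15725 ≈ -5.1292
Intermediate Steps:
(-42746 - 37911)/(48362 + C) = (-42746 - 37911)/(48362 - 32637) = -80657/15725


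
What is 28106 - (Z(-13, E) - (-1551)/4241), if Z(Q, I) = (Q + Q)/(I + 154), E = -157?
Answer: 357477719/12723 ≈ 28097.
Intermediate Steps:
Z(Q, I) = 2*Q/(154 + I) (Z(Q, I) = (2*Q)/(154 + I) = 2*Q/(154 + I))
28106 - (Z(-13, E) - (-1551)/4241) = 28106 - (2*(-13)/(154 - 157) - (-1551)/4241) = 28106 - (2*(-13)/(-3) - (-1551)/4241) = 28106 - (2*(-13)*(-1/3) - 1*(-1551/4241)) = 28106 - (26/3 + 1551/4241) = 28106 - 1*114919/12723 = 28106 - 114919/12723 = 357477719/12723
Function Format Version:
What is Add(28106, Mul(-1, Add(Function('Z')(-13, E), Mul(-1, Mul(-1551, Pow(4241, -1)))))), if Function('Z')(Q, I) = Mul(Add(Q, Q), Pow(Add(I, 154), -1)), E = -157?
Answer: Rational(357477719, 12723) ≈ 28097.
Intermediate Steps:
Function('Z')(Q, I) = Mul(2, Q, Pow(Add(154, I), -1)) (Function('Z')(Q, I) = Mul(Mul(2, Q), Pow(Add(154, I), -1)) = Mul(2, Q, Pow(Add(154, I), -1)))
Add(28106, Mul(-1, Add(Function('Z')(-13, E), Mul(-1, Mul(-1551, Pow(4241, -1)))))) = Add(28106, Mul(-1, Add(Mul(2, -13, Pow(Add(154, -157), -1)), Mul(-1, Mul(-1551, Pow(4241, -1)))))) = Add(28106, Mul(-1, Add(Mul(2, -13, Pow(-3, -1)), Mul(-1, Mul(-1551, Rational(1, 4241)))))) = Add(28106, Mul(-1, Add(Mul(2, -13, Rational(-1, 3)), Mul(-1, Rational(-1551, 4241))))) = Add(28106, Mul(-1, Add(Rational(26, 3), Rational(1551, 4241)))) = Add(28106, Mul(-1, Rational(114919, 12723))) = Add(28106, Rational(-114919, 12723)) = Rational(357477719, 12723)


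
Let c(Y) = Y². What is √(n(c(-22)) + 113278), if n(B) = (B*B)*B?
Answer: √113493182 ≈ 10653.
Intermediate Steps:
n(B) = B³ (n(B) = B²*B = B³)
√(n(c(-22)) + 113278) = √(((-22)²)³ + 113278) = √(484³ + 113278) = √(113379904 + 113278) = √113493182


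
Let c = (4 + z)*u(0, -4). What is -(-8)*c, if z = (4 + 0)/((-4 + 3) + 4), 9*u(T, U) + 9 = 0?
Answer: -128/3 ≈ -42.667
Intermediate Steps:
u(T, U) = -1 (u(T, U) = -1 + (⅑)*0 = -1 + 0 = -1)
z = 4/3 (z = 4/(-1 + 4) = 4/3 ≈ 1.3333)
c = -16/3 (c = (4 + 4/3)*(-1) = (16/3)*(-1) = -16/3 ≈ -5.3333)
-(-8)*c = -(-8)*(-16)/3 = -8*16/3 = -128/3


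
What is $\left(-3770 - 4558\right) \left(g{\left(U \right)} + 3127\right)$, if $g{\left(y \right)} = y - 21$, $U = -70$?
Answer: $-25283808$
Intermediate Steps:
$g{\left(y \right)} = -21 + y$ ($g{\left(y \right)} = y - 21 = -21 + y$)
$\left(-3770 - 4558\right) \left(g{\left(U \right)} + 3127\right) = \left(-3770 - 4558\right) \left(\left(-21 - 70\right) + 3127\right) = - 8328 \left(-91 + 3127\right) = \left(-8328\right) 3036 = -25283808$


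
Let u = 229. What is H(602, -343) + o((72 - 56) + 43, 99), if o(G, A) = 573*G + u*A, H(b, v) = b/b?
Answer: 56479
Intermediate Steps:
H(b, v) = 1
o(G, A) = 229*A + 573*G (o(G, A) = 573*G + 229*A = 229*A + 573*G)
H(602, -343) + o((72 - 56) + 43, 99) = 1 + (229*99 + 573*((72 - 56) + 43)) = 1 + (22671 + 573*(16 + 43)) = 1 + (22671 + 573*59) = 1 + (22671 + 33807) = 1 + 56478 = 56479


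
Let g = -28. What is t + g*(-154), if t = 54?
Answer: 4366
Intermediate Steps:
t + g*(-154) = 54 - 28*(-154) = 54 + 4312 = 4366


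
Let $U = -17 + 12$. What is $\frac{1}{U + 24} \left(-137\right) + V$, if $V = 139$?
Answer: $\frac{2504}{19} \approx 131.79$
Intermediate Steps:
$U = -5$
$\frac{1}{U + 24} \left(-137\right) + V = \frac{1}{-5 + 24} \left(-137\right) + 139 = \frac{1}{19} \left(-137\right) + 139 = - \frac{137}{19} + 139 = \frac{2504}{19}$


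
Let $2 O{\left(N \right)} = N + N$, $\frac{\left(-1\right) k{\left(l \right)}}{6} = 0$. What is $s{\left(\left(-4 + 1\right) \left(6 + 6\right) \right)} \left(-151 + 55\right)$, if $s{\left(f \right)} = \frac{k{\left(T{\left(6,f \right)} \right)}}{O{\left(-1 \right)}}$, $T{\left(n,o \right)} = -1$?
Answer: $0$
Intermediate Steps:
$k{\left(l \right)} = 0$ ($k{\left(l \right)} = \left(-6\right) 0 = 0$)
$O{\left(N \right)} = N$ ($O{\left(N \right)} = \frac{N + N}{2} = \frac{2 N}{2} = N$)
$s{\left(f \right)} = 0$ ($s{\left(f \right)} = \frac{0}{-1} = 0 \left(-1\right) = 0$)
$s{\left(\left(-4 + 1\right) \left(6 + 6\right) \right)} \left(-151 + 55\right) = 0 \left(-151 + 55\right) = 0 \left(-96\right) = 0$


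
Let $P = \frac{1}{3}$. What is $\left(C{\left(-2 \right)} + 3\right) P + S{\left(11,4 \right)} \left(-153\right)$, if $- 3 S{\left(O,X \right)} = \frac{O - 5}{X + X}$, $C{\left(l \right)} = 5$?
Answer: $\frac{491}{12} \approx 40.917$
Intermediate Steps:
$P = \frac{1}{3} \approx 0.33333$
$S{\left(O,X \right)} = - \frac{-5 + O}{6 X}$ ($S{\left(O,X \right)} = - \frac{\left(O - 5\right) \frac{1}{X + X}}{3} = - \frac{\left(-5 + O\right) \frac{1}{2 X}}{3} = - \frac{\frac{1}{2} \frac{1}{X} \left(-5 + O\right)}{3} = - \frac{-5 + O}{6 X}$)
$\left(C{\left(-2 \right)} + 3\right) P + S{\left(11,4 \right)} \left(-153\right) = \left(5 + 3\right) \frac{1}{3} + \frac{5 - 11}{6 \cdot 4} \left(-153\right) = 8 \cdot \frac{1}{3} + \frac{1}{6} \cdot \frac{1}{4} \left(5 - 11\right) \left(-153\right) = \frac{8}{3} + \frac{1}{6} \cdot \frac{1}{4} \left(-6\right) \left(-153\right) = \frac{8}{3} - - \frac{153}{4} = \frac{8}{3} + \frac{153}{4} = \frac{491}{12}$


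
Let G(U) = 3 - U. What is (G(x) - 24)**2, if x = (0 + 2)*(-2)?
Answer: 289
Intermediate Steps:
x = -4 (x = 2*(-2) = -4)
(G(x) - 24)**2 = ((3 - 1*(-4)) - 24)**2 = ((3 + 4) - 24)**2 = (7 - 24)**2 = (-17)**2 = 289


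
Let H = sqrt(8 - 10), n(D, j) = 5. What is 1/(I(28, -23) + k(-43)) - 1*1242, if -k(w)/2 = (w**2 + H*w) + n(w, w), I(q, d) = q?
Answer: -2104754518/1694649 - 43*I*sqrt(2)/6778596 ≈ -1242.0 - 8.9711e-6*I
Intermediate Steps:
H = I*sqrt(2) (H = sqrt(-2) = I*sqrt(2) ≈ 1.4142*I)
k(w) = -10 - 2*w**2 - 2*I*w*sqrt(2) (k(w) = -2*((w**2 + (I*sqrt(2))*w) + 5) = -2*((w**2 + I*w*sqrt(2)) + 5) = -2*(5 + w**2 + I*w*sqrt(2)) = -10 - 2*w**2 - 2*I*w*sqrt(2))
1/(I(28, -23) + k(-43)) - 1*1242 = 1/(28 + (-10 - 2*(-43)**2 - 2*I*(-43)*sqrt(2))) - 1*1242 = 1/(28 + (-10 - 2*1849 + 86*I*sqrt(2))) - 1242 = 1/(28 + (-10 - 3698 + 86*I*sqrt(2))) - 1242 = 1/(28 + (-3708 + 86*I*sqrt(2))) - 1242 = 1/(-3680 + 86*I*sqrt(2)) - 1242 = -1242 + 1/(-3680 + 86*I*sqrt(2))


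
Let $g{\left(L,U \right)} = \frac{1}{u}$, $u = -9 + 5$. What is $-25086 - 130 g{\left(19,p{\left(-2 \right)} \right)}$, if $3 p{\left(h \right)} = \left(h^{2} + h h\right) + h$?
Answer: $- \frac{50107}{2} \approx -25054.0$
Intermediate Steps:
$p{\left(h \right)} = \frac{h}{3} + \frac{2 h^{2}}{3}$ ($p{\left(h \right)} = \frac{\left(h^{2} + h h\right) + h}{3} = \frac{\left(h^{2} + h^{2}\right) + h}{3} = \frac{2 h^{2} + h}{3} = \frac{h + 2 h^{2}}{3} = \frac{h}{3} + \frac{2 h^{2}}{3}$)
$u = -4$
$g{\left(L,U \right)} = - \frac{1}{4}$ ($g{\left(L,U \right)} = \frac{1}{-4} = - \frac{1}{4}$)
$-25086 - 130 g{\left(19,p{\left(-2 \right)} \right)} = -25086 - 130 \left(- \frac{1}{4}\right) = -25086 - - \frac{65}{2} = -25086 + \frac{65}{2} = - \frac{50107}{2}$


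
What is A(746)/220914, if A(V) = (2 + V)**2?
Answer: 279752/110457 ≈ 2.5327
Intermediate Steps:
A(746)/220914 = (2 + 746)**2/220914 = 748**2*(1/220914) = 559504*(1/220914) = 279752/110457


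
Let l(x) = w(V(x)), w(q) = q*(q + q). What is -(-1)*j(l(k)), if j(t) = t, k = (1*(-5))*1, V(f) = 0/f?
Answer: 0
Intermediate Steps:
V(f) = 0
k = -5 (k = -5*1 = -5)
w(q) = 2*q**2 (w(q) = q*(2*q) = 2*q**2)
l(x) = 0 (l(x) = 2*0**2 = 2*0 = 0)
-(-1)*j(l(k)) = -(-1)*0 = -1*0 = 0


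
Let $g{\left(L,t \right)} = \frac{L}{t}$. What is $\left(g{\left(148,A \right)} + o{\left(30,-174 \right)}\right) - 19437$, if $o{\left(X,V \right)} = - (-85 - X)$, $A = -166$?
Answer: $- \frac{1603800}{83} \approx -19323.0$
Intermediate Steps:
$o{\left(X,V \right)} = 85 + X$
$\left(g{\left(148,A \right)} + o{\left(30,-174 \right)}\right) - 19437 = \left(\frac{148}{-166} + \left(85 + 30\right)\right) - 19437 = \left(148 \left(- \frac{1}{166}\right) + 115\right) - 19437 = \left(- \frac{74}{83} + 115\right) - 19437 = \frac{9471}{83} - 19437 = - \frac{1603800}{83}$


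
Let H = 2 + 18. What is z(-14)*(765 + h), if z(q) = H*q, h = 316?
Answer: -302680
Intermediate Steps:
H = 20
z(q) = 20*q
z(-14)*(765 + h) = (20*(-14))*(765 + 316) = -280*1081 = -302680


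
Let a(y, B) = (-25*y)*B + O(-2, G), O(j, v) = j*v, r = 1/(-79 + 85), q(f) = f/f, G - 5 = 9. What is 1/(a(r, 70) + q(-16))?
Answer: -3/956 ≈ -0.0031381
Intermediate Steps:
G = 14 (G = 5 + 9 = 14)
q(f) = 1
r = 1/6 ≈ 0.16667
a(y, B) = -28 - 25*B*y (a(y, B) = (-25*y)*B - 2*14 = -25*B*y - 28 = -28 - 25*B*y)
1/(a(r, 70) + q(-16)) = 1/((-28 - 25*70*1/6) + 1) = 1/((-28 - 875/3) + 1) = 1/(-959/3 + 1) = 1/(-956/3) = -3/956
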